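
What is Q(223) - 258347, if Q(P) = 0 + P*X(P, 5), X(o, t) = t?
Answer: -257232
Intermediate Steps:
Q(P) = 5*P (Q(P) = 0 + P*5 = 0 + 5*P = 5*P)
Q(223) - 258347 = 5*223 - 258347 = 1115 - 258347 = -257232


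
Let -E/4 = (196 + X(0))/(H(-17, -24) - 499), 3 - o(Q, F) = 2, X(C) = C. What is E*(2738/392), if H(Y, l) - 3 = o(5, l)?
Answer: 5476/495 ≈ 11.063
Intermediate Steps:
o(Q, F) = 1 (o(Q, F) = 3 - 1*2 = 3 - 2 = 1)
H(Y, l) = 4 (H(Y, l) = 3 + 1 = 4)
E = 784/495 (E = -4*(196 + 0)/(4 - 499) = -784/(-495) = -784*(-1)/495 = -4*(-196/495) = 784/495 ≈ 1.5838)
E*(2738/392) = 784*(2738/392)/495 = 784*(2738*(1/392))/495 = (784/495)*(1369/196) = 5476/495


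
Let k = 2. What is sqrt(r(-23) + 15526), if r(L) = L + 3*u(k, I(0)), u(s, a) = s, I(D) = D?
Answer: sqrt(15509) ≈ 124.54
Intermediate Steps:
r(L) = 6 + L (r(L) = L + 3*2 = L + 6 = 6 + L)
sqrt(r(-23) + 15526) = sqrt((6 - 23) + 15526) = sqrt(-17 + 15526) = sqrt(15509)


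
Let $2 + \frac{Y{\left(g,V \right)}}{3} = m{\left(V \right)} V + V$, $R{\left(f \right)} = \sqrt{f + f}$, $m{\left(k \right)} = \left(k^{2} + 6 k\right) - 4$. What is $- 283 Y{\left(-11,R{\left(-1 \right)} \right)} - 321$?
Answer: $11565 + 4245 i \sqrt{2} \approx 11565.0 + 6003.3 i$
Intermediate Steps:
$m{\left(k \right)} = -4 + k^{2} + 6 k$
$R{\left(f \right)} = \sqrt{2} \sqrt{f}$ ($R{\left(f \right)} = \sqrt{2 f} = \sqrt{2} \sqrt{f}$)
$Y{\left(g,V \right)} = -6 + 3 V + 3 V \left(-4 + V^{2} + 6 V\right)$ ($Y{\left(g,V \right)} = -6 + 3 \left(\left(-4 + V^{2} + 6 V\right) V + V\right) = -6 + 3 \left(V \left(-4 + V^{2} + 6 V\right) + V\right) = -6 + 3 \left(V + V \left(-4 + V^{2} + 6 V\right)\right) = -6 + \left(3 V + 3 V \left(-4 + V^{2} + 6 V\right)\right) = -6 + 3 V + 3 V \left(-4 + V^{2} + 6 V\right)$)
$- 283 Y{\left(-11,R{\left(-1 \right)} \right)} - 321 = - 283 \left(-6 + 3 \sqrt{2} \sqrt{-1} + 3 \sqrt{2} \sqrt{-1} \left(-4 + \left(\sqrt{2} \sqrt{-1}\right)^{2} + 6 \sqrt{2} \sqrt{-1}\right)\right) - 321 = - 283 \left(-6 + 3 \sqrt{2} i + 3 \sqrt{2} i \left(-4 + \left(\sqrt{2} i\right)^{2} + 6 \sqrt{2} i\right)\right) - 321 = - 283 \left(-6 + 3 i \sqrt{2} + 3 i \sqrt{2} \left(-4 + \left(i \sqrt{2}\right)^{2} + 6 i \sqrt{2}\right)\right) - 321 = - 283 \left(-6 + 3 i \sqrt{2} + 3 i \sqrt{2} \left(-4 - 2 + 6 i \sqrt{2}\right)\right) - 321 = - 283 \left(-6 + 3 i \sqrt{2} + 3 i \sqrt{2} \left(-6 + 6 i \sqrt{2}\right)\right) - 321 = \left(1698 - 849 i \sqrt{2} - 849 i \sqrt{2} \left(-6 + 6 i \sqrt{2}\right)\right) - 321 = 1377 - 849 i \sqrt{2} - 849 i \sqrt{2} \left(-6 + 6 i \sqrt{2}\right)$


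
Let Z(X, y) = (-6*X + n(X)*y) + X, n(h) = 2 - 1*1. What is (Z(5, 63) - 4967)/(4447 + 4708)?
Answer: -4929/9155 ≈ -0.53839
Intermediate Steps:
n(h) = 1 (n(h) = 2 - 1 = 1)
Z(X, y) = y - 5*X (Z(X, y) = (-6*X + 1*y) + X = (-6*X + y) + X = (y - 6*X) + X = y - 5*X)
(Z(5, 63) - 4967)/(4447 + 4708) = ((63 - 5*5) - 4967)/(4447 + 4708) = ((63 - 25) - 4967)/9155 = (38 - 4967)*(1/9155) = -4929*1/9155 = -4929/9155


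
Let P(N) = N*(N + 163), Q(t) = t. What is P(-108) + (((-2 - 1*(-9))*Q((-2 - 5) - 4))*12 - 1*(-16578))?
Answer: 9714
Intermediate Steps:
P(N) = N*(163 + N)
P(-108) + (((-2 - 1*(-9))*Q((-2 - 5) - 4))*12 - 1*(-16578)) = -108*(163 - 108) + (((-2 - 1*(-9))*((-2 - 5) - 4))*12 - 1*(-16578)) = -108*55 + (((-2 + 9)*(-7 - 4))*12 + 16578) = -5940 + ((7*(-11))*12 + 16578) = -5940 + (-77*12 + 16578) = -5940 + (-924 + 16578) = -5940 + 15654 = 9714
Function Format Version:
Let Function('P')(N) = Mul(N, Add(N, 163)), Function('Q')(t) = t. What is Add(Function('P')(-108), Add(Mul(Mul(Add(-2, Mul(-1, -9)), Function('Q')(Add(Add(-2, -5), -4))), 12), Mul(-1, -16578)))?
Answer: 9714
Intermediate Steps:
Function('P')(N) = Mul(N, Add(163, N))
Add(Function('P')(-108), Add(Mul(Mul(Add(-2, Mul(-1, -9)), Function('Q')(Add(Add(-2, -5), -4))), 12), Mul(-1, -16578))) = Add(Mul(-108, Add(163, -108)), Add(Mul(Mul(Add(-2, Mul(-1, -9)), Add(Add(-2, -5), -4)), 12), Mul(-1, -16578))) = Add(Mul(-108, 55), Add(Mul(Mul(Add(-2, 9), Add(-7, -4)), 12), 16578)) = Add(-5940, Add(Mul(Mul(7, -11), 12), 16578)) = Add(-5940, Add(Mul(-77, 12), 16578)) = Add(-5940, Add(-924, 16578)) = Add(-5940, 15654) = 9714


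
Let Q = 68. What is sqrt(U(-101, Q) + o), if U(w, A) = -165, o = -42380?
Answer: I*sqrt(42545) ≈ 206.26*I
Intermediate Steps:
sqrt(U(-101, Q) + o) = sqrt(-165 - 42380) = sqrt(-42545) = I*sqrt(42545)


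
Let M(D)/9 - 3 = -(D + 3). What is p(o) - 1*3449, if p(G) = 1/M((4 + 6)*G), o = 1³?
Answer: -310411/90 ≈ -3449.0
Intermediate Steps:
M(D) = -9*D (M(D) = 27 + 9*(-(D + 3)) = 27 + 9*(-(3 + D)) = 27 + 9*(-3 - D) = 27 + (-27 - 9*D) = -9*D)
o = 1
p(G) = -1/(90*G) (p(G) = 1/(-9*(4 + 6)*G) = 1/(-90*G) = -1/(90*G))
p(o) - 1*3449 = -1/90/1 - 1*3449 = -1/90*1 - 3449 = -1/90 - 3449 = -310411/90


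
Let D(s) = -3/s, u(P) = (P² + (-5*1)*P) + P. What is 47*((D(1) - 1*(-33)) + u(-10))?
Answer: 7990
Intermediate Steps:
u(P) = P² - 4*P (u(P) = (P² - 5*P) + P = P² - 4*P)
47*((D(1) - 1*(-33)) + u(-10)) = 47*((-3/1 - 1*(-33)) - 10*(-4 - 10)) = 47*((-3*1 + 33) - 10*(-14)) = 47*((-3 + 33) + 140) = 47*(30 + 140) = 47*170 = 7990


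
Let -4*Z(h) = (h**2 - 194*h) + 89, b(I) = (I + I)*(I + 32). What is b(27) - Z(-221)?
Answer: 26137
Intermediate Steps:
b(I) = 2*I*(32 + I) (b(I) = (2*I)*(32 + I) = 2*I*(32 + I))
Z(h) = -89/4 - h**2/4 + 97*h/2 (Z(h) = -((h**2 - 194*h) + 89)/4 = -(89 + h**2 - 194*h)/4 = -89/4 - h**2/4 + 97*h/2)
b(27) - Z(-221) = 2*27*(32 + 27) - (-89/4 - 1/4*(-221)**2 + (97/2)*(-221)) = 2*27*59 - (-89/4 - 1/4*48841 - 21437/2) = 3186 - (-89/4 - 48841/4 - 21437/2) = 3186 - 1*(-22951) = 3186 + 22951 = 26137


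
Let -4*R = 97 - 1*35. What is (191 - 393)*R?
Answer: 3131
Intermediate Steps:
R = -31/2 (R = -(97 - 1*35)/4 = -(97 - 35)/4 = -1/4*62 = -31/2 ≈ -15.500)
(191 - 393)*R = (191 - 393)*(-31/2) = -202*(-31/2) = 3131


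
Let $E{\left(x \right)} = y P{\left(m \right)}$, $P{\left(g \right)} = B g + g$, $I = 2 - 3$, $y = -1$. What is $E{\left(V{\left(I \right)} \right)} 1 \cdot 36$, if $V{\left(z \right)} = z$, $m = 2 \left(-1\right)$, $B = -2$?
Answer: $-72$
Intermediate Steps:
$I = -1$
$m = -2$
$P{\left(g \right)} = - g$ ($P{\left(g \right)} = - 2 g + g = - g$)
$E{\left(x \right)} = -2$ ($E{\left(x \right)} = - \left(-1\right) \left(-2\right) = \left(-1\right) 2 = -2$)
$E{\left(V{\left(I \right)} \right)} 1 \cdot 36 = \left(-2\right) 1 \cdot 36 = \left(-2\right) 36 = -72$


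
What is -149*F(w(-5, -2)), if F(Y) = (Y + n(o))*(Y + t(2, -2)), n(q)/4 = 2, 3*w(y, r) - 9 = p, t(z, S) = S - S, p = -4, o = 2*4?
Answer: -21605/9 ≈ -2400.6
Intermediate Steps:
o = 8
t(z, S) = 0
w(y, r) = 5/3 (w(y, r) = 3 + (⅓)*(-4) = 3 - 4/3 = 5/3)
n(q) = 8 (n(q) = 4*2 = 8)
F(Y) = Y*(8 + Y) (F(Y) = (Y + 8)*(Y + 0) = (8 + Y)*Y = Y*(8 + Y))
-149*F(w(-5, -2)) = -745*(8 + 5/3)/3 = -745*29/(3*3) = -149*145/9 = -21605/9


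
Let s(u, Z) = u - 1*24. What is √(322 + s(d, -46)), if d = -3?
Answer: √295 ≈ 17.176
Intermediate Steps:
s(u, Z) = -24 + u (s(u, Z) = u - 24 = -24 + u)
√(322 + s(d, -46)) = √(322 + (-24 - 3)) = √(322 - 27) = √295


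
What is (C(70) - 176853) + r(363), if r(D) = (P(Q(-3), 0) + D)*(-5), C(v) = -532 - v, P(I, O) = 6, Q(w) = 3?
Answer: -179300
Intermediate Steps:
r(D) = -30 - 5*D (r(D) = (6 + D)*(-5) = -30 - 5*D)
(C(70) - 176853) + r(363) = ((-532 - 1*70) - 176853) + (-30 - 5*363) = ((-532 - 70) - 176853) + (-30 - 1815) = (-602 - 176853) - 1845 = -177455 - 1845 = -179300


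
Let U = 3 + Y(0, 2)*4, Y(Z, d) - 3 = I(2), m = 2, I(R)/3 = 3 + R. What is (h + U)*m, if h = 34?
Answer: 218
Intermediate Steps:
I(R) = 9 + 3*R (I(R) = 3*(3 + R) = 9 + 3*R)
Y(Z, d) = 18 (Y(Z, d) = 3 + (9 + 3*2) = 3 + (9 + 6) = 3 + 15 = 18)
U = 75 (U = 3 + 18*4 = 3 + 72 = 75)
(h + U)*m = (34 + 75)*2 = 109*2 = 218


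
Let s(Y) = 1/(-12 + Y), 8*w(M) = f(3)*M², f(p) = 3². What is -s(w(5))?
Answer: -8/129 ≈ -0.062016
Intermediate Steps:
f(p) = 9
w(M) = 9*M²/8 (w(M) = (9*M²)/8 = 9*M²/8)
-s(w(5)) = -1/(-12 + (9/8)*5²) = -1/(-12 + (9/8)*25) = -1/(-12 + 225/8) = -1/129/8 = -1*8/129 = -8/129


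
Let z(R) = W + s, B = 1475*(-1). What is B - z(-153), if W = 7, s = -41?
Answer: -1441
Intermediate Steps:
B = -1475
z(R) = -34 (z(R) = 7 - 41 = -34)
B - z(-153) = -1475 - 1*(-34) = -1475 + 34 = -1441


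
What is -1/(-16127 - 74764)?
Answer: 1/90891 ≈ 1.1002e-5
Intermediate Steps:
-1/(-16127 - 74764) = -1/(-90891) = -1*(-1/90891) = 1/90891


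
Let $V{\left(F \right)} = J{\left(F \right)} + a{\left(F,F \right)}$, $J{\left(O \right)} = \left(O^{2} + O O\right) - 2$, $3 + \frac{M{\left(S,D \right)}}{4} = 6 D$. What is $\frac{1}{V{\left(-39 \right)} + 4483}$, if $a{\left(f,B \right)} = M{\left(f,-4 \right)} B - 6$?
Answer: $\frac{1}{11729} \approx 8.5259 \cdot 10^{-5}$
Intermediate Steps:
$M{\left(S,D \right)} = -12 + 24 D$ ($M{\left(S,D \right)} = -12 + 4 \cdot 6 D = -12 + 24 D$)
$a{\left(f,B \right)} = -6 - 108 B$ ($a{\left(f,B \right)} = \left(-12 + 24 \left(-4\right)\right) B - 6 = \left(-12 - 96\right) B - 6 = - 108 B - 6 = -6 - 108 B$)
$J{\left(O \right)} = -2 + 2 O^{2}$ ($J{\left(O \right)} = \left(O^{2} + O^{2}\right) - 2 = 2 O^{2} - 2 = -2 + 2 O^{2}$)
$V{\left(F \right)} = -8 - 108 F + 2 F^{2}$ ($V{\left(F \right)} = \left(-2 + 2 F^{2}\right) - \left(6 + 108 F\right) = -8 - 108 F + 2 F^{2}$)
$\frac{1}{V{\left(-39 \right)} + 4483} = \frac{1}{\left(-8 - -4212 + 2 \left(-39\right)^{2}\right) + 4483} = \frac{1}{\left(-8 + 4212 + 2 \cdot 1521\right) + 4483} = \frac{1}{\left(-8 + 4212 + 3042\right) + 4483} = \frac{1}{7246 + 4483} = \frac{1}{11729}$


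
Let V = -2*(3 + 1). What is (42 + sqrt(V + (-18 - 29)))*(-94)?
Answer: -3948 - 94*I*sqrt(55) ≈ -3948.0 - 697.12*I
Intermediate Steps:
V = -8 (V = -2*4 = -8)
(42 + sqrt(V + (-18 - 29)))*(-94) = (42 + sqrt(-8 + (-18 - 29)))*(-94) = (42 + sqrt(-8 - 47))*(-94) = (42 + sqrt(-55))*(-94) = (42 + I*sqrt(55))*(-94) = -3948 - 94*I*sqrt(55)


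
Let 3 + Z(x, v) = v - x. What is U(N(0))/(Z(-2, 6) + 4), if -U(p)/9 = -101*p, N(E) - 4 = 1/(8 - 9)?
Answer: 303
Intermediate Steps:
Z(x, v) = -3 + v - x (Z(x, v) = -3 + (v - x) = -3 + v - x)
N(E) = 3 (N(E) = 4 + 1/(8 - 9) = 4 + 1/(-1) = 4 - 1 = 3)
U(p) = 909*p (U(p) = -(-909)*p = 909*p)
U(N(0))/(Z(-2, 6) + 4) = (909*3)/((-3 + 6 - 1*(-2)) + 4) = 2727/((-3 + 6 + 2) + 4) = 2727/(5 + 4) = 2727/9 = (1/9)*2727 = 303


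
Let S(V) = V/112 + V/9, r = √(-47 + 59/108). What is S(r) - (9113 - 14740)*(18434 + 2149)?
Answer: 115820541 + 121*I*√15051/18144 ≈ 1.1582e+8 + 0.81815*I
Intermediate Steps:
r = I*√15051/18 (r = √(-47 + 59*(1/108)) = √(-47 + 59/108) = √(-5017/108) = I*√15051/18 ≈ 6.8157*I)
S(V) = 121*V/1008 (S(V) = V*(1/112) + V*(⅑) = V/112 + V/9 = 121*V/1008)
S(r) - (9113 - 14740)*(18434 + 2149) = 121*(I*√15051/18)/1008 - (9113 - 14740)*(18434 + 2149) = 121*I*√15051/18144 - (-5627)*20583 = 121*I*√15051/18144 - 1*(-115820541) = 121*I*√15051/18144 + 115820541 = 115820541 + 121*I*√15051/18144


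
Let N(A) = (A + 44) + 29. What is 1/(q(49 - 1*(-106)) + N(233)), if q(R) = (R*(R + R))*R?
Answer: 1/7448056 ≈ 1.3426e-7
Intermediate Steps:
N(A) = 73 + A (N(A) = (44 + A) + 29 = 73 + A)
q(R) = 2*R³ (q(R) = (R*(2*R))*R = (2*R²)*R = 2*R³)
1/(q(49 - 1*(-106)) + N(233)) = 1/(2*(49 - 1*(-106))³ + (73 + 233)) = 1/(2*(49 + 106)³ + 306) = 1/(2*155³ + 306) = 1/(2*3723875 + 306) = 1/(7447750 + 306) = 1/7448056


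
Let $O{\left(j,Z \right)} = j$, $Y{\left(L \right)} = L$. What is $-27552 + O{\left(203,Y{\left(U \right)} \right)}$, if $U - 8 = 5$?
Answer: $-27349$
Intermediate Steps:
$U = 13$ ($U = 8 + 5 = 13$)
$-27552 + O{\left(203,Y{\left(U \right)} \right)} = -27552 + 203 = -27349$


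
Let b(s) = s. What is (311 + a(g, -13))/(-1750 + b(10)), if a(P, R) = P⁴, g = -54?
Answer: -8503367/1740 ≈ -4887.0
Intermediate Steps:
(311 + a(g, -13))/(-1750 + b(10)) = (311 + (-54)⁴)/(-1750 + 10) = (311 + 8503056)/(-1740) = 8503367*(-1/1740) = -8503367/1740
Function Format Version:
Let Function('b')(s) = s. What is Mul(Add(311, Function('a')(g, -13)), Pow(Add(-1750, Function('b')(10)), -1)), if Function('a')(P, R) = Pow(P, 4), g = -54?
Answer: Rational(-8503367, 1740) ≈ -4887.0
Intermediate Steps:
Mul(Add(311, Function('a')(g, -13)), Pow(Add(-1750, Function('b')(10)), -1)) = Mul(Add(311, Pow(-54, 4)), Pow(Add(-1750, 10), -1)) = Mul(Add(311, 8503056), Pow(-1740, -1)) = Mul(8503367, Rational(-1, 1740)) = Rational(-8503367, 1740)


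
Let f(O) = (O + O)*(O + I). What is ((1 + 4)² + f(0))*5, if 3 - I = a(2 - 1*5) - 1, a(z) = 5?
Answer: 125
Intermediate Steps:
I = -1 (I = 3 - (5 - 1) = 3 - 1*4 = 3 - 4 = -1)
f(O) = 2*O*(-1 + O) (f(O) = (O + O)*(O - 1) = (2*O)*(-1 + O) = 2*O*(-1 + O))
((1 + 4)² + f(0))*5 = ((1 + 4)² + 2*0*(-1 + 0))*5 = (5² + 2*0*(-1))*5 = (25 + 0)*5 = 25*5 = 125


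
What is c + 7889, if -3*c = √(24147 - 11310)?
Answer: 7889 - √12837/3 ≈ 7851.2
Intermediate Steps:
c = -√12837/3 (c = -√(24147 - 11310)/3 = -√12837/3 ≈ -37.767)
c + 7889 = -√12837/3 + 7889 = 7889 - √12837/3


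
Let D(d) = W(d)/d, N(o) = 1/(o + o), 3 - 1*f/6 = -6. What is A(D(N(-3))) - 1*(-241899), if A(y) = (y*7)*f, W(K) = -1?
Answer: 244167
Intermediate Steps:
f = 54 (f = 18 - 6*(-6) = 18 + 36 = 54)
N(o) = 1/(2*o)
D(d) = -1/d
A(y) = 378*y (A(y) = (y*7)*54 = (7*y)*54 = 378*y)
A(D(N(-3))) - 1*(-241899) = 378*(-1/((½)/(-3))) - 1*(-241899) = 378*(-1/((½)*(-⅓))) + 241899 = 378*(-1/(-⅙)) + 241899 = 378*(-1*(-6)) + 241899 = 378*6 + 241899 = 2268 + 241899 = 244167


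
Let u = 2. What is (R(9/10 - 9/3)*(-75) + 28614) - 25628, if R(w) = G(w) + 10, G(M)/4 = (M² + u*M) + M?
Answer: 2803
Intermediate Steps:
G(M) = 4*M² + 12*M (G(M) = 4*((M² + 2*M) + M) = 4*(M² + 3*M) = 4*M² + 12*M)
R(w) = 10 + 4*w*(3 + w) (R(w) = 4*w*(3 + w) + 10 = 10 + 4*w*(3 + w))
(R(9/10 - 9/3)*(-75) + 28614) - 25628 = ((10 + 4*(9/10 - 9/3)*(3 + (9/10 - 9/3)))*(-75) + 28614) - 25628 = ((10 + 4*(9*(⅒) - 9*⅓)*(3 + (9*(⅒) - 9*⅓)))*(-75) + 28614) - 25628 = ((10 + 4*(9/10 - 3)*(3 + (9/10 - 3)))*(-75) + 28614) - 25628 = ((10 + 4*(-21/10)*(3 - 21/10))*(-75) + 28614) - 25628 = ((10 + 4*(-21/10)*(9/10))*(-75) + 28614) - 25628 = ((10 - 189/25)*(-75) + 28614) - 25628 = ((61/25)*(-75) + 28614) - 25628 = (-183 + 28614) - 25628 = 28431 - 25628 = 2803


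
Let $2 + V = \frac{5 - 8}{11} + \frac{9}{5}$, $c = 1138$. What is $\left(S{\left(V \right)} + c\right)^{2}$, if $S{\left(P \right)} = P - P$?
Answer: $1295044$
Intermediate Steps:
$V = - \frac{26}{55}$ ($V = -2 + \left(\frac{5 - 8}{11} + \frac{9}{5}\right) = -2 + \left(\left(-3\right) \frac{1}{11} + 9 \cdot \frac{1}{5}\right) = -2 + \left(- \frac{3}{11} + \frac{9}{5}\right) = -2 + \frac{84}{55} = - \frac{26}{55} \approx -0.47273$)
$S{\left(P \right)} = 0$
$\left(S{\left(V \right)} + c\right)^{2} = \left(0 + 1138\right)^{2} = 1138^{2} = 1295044$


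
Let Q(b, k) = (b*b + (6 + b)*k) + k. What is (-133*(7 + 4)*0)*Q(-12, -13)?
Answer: 0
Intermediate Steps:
Q(b, k) = k + b**2 + k*(6 + b) (Q(b, k) = (b**2 + k*(6 + b)) + k = k + b**2 + k*(6 + b))
(-133*(7 + 4)*0)*Q(-12, -13) = (-133*(7 + 4)*0)*((-12)**2 + 7*(-13) - 12*(-13)) = (-1463*0)*(144 - 91 + 156) = -133*0*209 = 0*209 = 0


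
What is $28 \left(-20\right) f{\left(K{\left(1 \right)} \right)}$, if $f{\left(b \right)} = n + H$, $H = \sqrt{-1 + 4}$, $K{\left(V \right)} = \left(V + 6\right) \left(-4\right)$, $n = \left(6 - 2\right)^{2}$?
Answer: $-8960 - 560 \sqrt{3} \approx -9930.0$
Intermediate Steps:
$n = 16$ ($n = 4^{2} = 16$)
$K{\left(V \right)} = -24 - 4 V$ ($K{\left(V \right)} = \left(6 + V\right) \left(-4\right) = -24 - 4 V$)
$H = \sqrt{3} \approx 1.732$
$f{\left(b \right)} = 16 + \sqrt{3}$
$28 \left(-20\right) f{\left(K{\left(1 \right)} \right)} = 28 \left(-20\right) \left(16 + \sqrt{3}\right) = - 560 \left(16 + \sqrt{3}\right) = -8960 - 560 \sqrt{3}$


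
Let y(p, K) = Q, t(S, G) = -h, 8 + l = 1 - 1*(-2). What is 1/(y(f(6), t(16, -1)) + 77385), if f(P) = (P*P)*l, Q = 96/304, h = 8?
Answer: 19/1470321 ≈ 1.2922e-5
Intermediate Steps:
l = -5 (l = -8 + (1 - 1*(-2)) = -8 + (1 + 2) = -8 + 3 = -5)
t(S, G) = -8 (t(S, G) = -1*8 = -8)
Q = 6/19 (Q = 96*(1/304) = 6/19 ≈ 0.31579)
f(P) = -5*P² (f(P) = (P*P)*(-5) = P²*(-5) = -5*P²)
y(p, K) = 6/19
1/(y(f(6), t(16, -1)) + 77385) = 1/(6/19 + 77385) = 1/(1470321/19) = 19/1470321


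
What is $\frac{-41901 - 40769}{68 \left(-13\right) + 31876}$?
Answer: $- \frac{41335}{15496} \approx -2.6675$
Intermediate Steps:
$\frac{-41901 - 40769}{68 \left(-13\right) + 31876} = - \frac{82670}{-884 + 31876} = - \frac{82670}{30992} = \left(-82670\right) \frac{1}{30992} = - \frac{41335}{15496}$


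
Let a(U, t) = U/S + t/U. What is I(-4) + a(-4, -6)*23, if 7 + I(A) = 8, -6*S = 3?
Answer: 439/2 ≈ 219.50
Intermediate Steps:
S = -1/2 (S = -1/6*3 = -1/2 ≈ -0.50000)
I(A) = 1 (I(A) = -7 + 8 = 1)
a(U, t) = -2*U + t/U (a(U, t) = U/(-1/2) + t/U = U*(-2) + t/U = -2*U + t/U)
I(-4) + a(-4, -6)*23 = 1 + (-2*(-4) - 6/(-4))*23 = 1 + (8 - 6*(-1/4))*23 = 1 + (8 + 3/2)*23 = 1 + (19/2)*23 = 1 + 437/2 = 439/2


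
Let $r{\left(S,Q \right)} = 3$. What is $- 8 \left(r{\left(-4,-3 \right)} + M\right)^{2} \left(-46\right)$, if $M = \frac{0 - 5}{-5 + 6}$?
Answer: $1472$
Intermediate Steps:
$M = -5$ ($M = - \frac{5}{1} = \left(-5\right) 1 = -5$)
$- 8 \left(r{\left(-4,-3 \right)} + M\right)^{2} \left(-46\right) = - 8 \left(3 - 5\right)^{2} \left(-46\right) = - 8 \left(-2\right)^{2} \left(-46\right) = \left(-8\right) 4 \left(-46\right) = \left(-32\right) \left(-46\right) = 1472$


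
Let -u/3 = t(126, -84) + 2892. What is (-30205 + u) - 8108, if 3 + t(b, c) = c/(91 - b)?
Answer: -234936/5 ≈ -46987.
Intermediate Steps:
t(b, c) = -3 + c/(91 - b)
u = -43371/5 (u = -3*((273 - 1*(-84) - 3*126)/(-91 + 126) + 2892) = -3*((273 + 84 - 378)/35 + 2892) = -3*((1/35)*(-21) + 2892) = -3*(-3/5 + 2892) = -3*14457/5 = -43371/5 ≈ -8674.2)
(-30205 + u) - 8108 = (-30205 - 43371/5) - 8108 = -194396/5 - 8108 = -234936/5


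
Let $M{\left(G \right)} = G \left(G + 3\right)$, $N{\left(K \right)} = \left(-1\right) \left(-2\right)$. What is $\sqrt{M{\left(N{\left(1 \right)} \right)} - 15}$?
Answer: $i \sqrt{5} \approx 2.2361 i$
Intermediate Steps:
$N{\left(K \right)} = 2$
$M{\left(G \right)} = G \left(3 + G\right)$
$\sqrt{M{\left(N{\left(1 \right)} \right)} - 15} = \sqrt{2 \left(3 + 2\right) - 15} = \sqrt{2 \cdot 5 - 15} = \sqrt{10 - 15} = \sqrt{-5} = i \sqrt{5}$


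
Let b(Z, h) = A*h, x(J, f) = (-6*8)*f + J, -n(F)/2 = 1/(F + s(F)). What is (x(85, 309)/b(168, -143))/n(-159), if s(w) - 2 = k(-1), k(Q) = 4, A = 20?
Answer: 2256291/5720 ≈ 394.46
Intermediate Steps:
s(w) = 6 (s(w) = 2 + 4 = 6)
n(F) = -2/(6 + F) (n(F) = -2/(F + 6) = -2/(6 + F))
x(J, f) = J - 48*f (x(J, f) = -48*f + J = J - 48*f)
b(Z, h) = 20*h
(x(85, 309)/b(168, -143))/n(-159) = ((85 - 48*309)/((20*(-143))))/((-2/(6 - 159))) = ((85 - 14832)/(-2860))/((-2/(-153))) = (-14747*(-1/2860))/((-2*(-1/153))) = 14747/(2860*(2/153)) = (14747/2860)*(153/2) = 2256291/5720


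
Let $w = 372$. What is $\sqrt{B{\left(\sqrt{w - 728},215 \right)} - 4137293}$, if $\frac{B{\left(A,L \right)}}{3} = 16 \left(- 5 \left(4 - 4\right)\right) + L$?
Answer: $2 i \sqrt{1034162} \approx 2033.9 i$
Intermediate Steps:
$B{\left(A,L \right)} = 3 L$ ($B{\left(A,L \right)} = 3 \left(16 \left(- 5 \left(4 - 4\right)\right) + L\right) = 3 \left(16 \left(\left(-5\right) 0\right) + L\right) = 3 \left(16 \cdot 0 + L\right) = 3 \left(0 + L\right) = 3 L$)
$\sqrt{B{\left(\sqrt{w - 728},215 \right)} - 4137293} = \sqrt{3 \cdot 215 - 4137293} = \sqrt{645 - 4137293} = \sqrt{-4136648} = 2 i \sqrt{1034162}$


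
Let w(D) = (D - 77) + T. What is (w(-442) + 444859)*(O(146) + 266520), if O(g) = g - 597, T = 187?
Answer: 118274854363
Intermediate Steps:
w(D) = 110 + D (w(D) = (D - 77) + 187 = (-77 + D) + 187 = 110 + D)
O(g) = -597 + g
(w(-442) + 444859)*(O(146) + 266520) = ((110 - 442) + 444859)*((-597 + 146) + 266520) = (-332 + 444859)*(-451 + 266520) = 444527*266069 = 118274854363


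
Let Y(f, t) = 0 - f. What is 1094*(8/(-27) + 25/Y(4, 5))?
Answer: -386729/54 ≈ -7161.6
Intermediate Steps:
Y(f, t) = -f
1094*(8/(-27) + 25/Y(4, 5)) = 1094*(8/(-27) + 25/((-1*4))) = 1094*(8*(-1/27) + 25/(-4)) = 1094*(-8/27 + 25*(-¼)) = 1094*(-8/27 - 25/4) = 1094*(-707/108) = -386729/54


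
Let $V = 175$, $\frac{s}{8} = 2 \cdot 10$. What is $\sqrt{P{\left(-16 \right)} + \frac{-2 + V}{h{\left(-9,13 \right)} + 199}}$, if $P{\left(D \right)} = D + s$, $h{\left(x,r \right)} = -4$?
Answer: $\frac{\sqrt{5509335}}{195} \approx 12.037$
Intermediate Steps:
$s = 160$ ($s = 8 \cdot 2 \cdot 10 = 8 \cdot 20 = 160$)
$P{\left(D \right)} = 160 + D$ ($P{\left(D \right)} = D + 160 = 160 + D$)
$\sqrt{P{\left(-16 \right)} + \frac{-2 + V}{h{\left(-9,13 \right)} + 199}} = \sqrt{\left(160 - 16\right) + \frac{-2 + 175}{-4 + 199}} = \sqrt{144 + \frac{173}{195}} = \sqrt{\frac{28253}{195}} = \frac{\sqrt{5509335}}{195}$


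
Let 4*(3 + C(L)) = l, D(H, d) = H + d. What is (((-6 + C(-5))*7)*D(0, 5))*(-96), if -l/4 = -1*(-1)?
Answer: 33600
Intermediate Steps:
l = -4 (l = -(-4)*(-1) = -4*1 = -4)
C(L) = -4 (C(L) = -3 + (¼)*(-4) = -3 - 1 = -4)
(((-6 + C(-5))*7)*D(0, 5))*(-96) = (((-6 - 4)*7)*(0 + 5))*(-96) = (-10*7*5)*(-96) = -70*5*(-96) = -350*(-96) = 33600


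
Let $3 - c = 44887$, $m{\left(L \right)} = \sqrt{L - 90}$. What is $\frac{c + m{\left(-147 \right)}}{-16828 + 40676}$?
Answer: $- \frac{11221}{5962} + \frac{i \sqrt{237}}{23848} \approx -1.8821 + 0.00064554 i$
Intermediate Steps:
$m{\left(L \right)} = \sqrt{-90 + L}$
$c = -44884$ ($c = 3 - 44887 = -44884$)
$\frac{c + m{\left(-147 \right)}}{-16828 + 40676} = \frac{-44884 + \sqrt{-90 - 147}}{-16828 + 40676} = \frac{-44884 + \sqrt{-237}}{23848} = \left(-44884 + i \sqrt{237}\right) \frac{1}{23848} = - \frac{11221}{5962} + \frac{i \sqrt{237}}{23848}$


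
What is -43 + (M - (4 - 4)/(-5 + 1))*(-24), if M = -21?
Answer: 461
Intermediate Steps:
-43 + (M - (4 - 4)/(-5 + 1))*(-24) = -43 + (-21 - (4 - 4)/(-5 + 1))*(-24) = -43 + (-21 - 0/(-4))*(-24) = -43 + (-21 - 0*(-1)/4)*(-24) = -43 + (-21 - 1*0)*(-24) = -43 + (-21 + 0)*(-24) = -43 - 21*(-24) = -43 + 504 = 461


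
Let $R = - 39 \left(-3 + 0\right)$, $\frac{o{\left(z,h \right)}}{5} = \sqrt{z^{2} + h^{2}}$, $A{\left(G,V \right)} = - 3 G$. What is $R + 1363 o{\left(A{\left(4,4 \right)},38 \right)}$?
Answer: $117 + 13630 \sqrt{397} \approx 2.7169 \cdot 10^{5}$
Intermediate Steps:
$o{\left(z,h \right)} = 5 \sqrt{h^{2} + z^{2}}$ ($o{\left(z,h \right)} = 5 \sqrt{z^{2} + h^{2}} = 5 \sqrt{h^{2} + z^{2}}$)
$R = 117$ ($R = \left(-39\right) \left(-3\right) = 117$)
$R + 1363 o{\left(A{\left(4,4 \right)},38 \right)} = 117 + 1363 \cdot 5 \sqrt{38^{2} + \left(\left(-3\right) 4\right)^{2}} = 117 + 1363 \cdot 5 \sqrt{1444 + \left(-12\right)^{2}} = 117 + 1363 \cdot 5 \sqrt{1444 + 144} = 117 + 1363 \cdot 5 \sqrt{1588} = 117 + 1363 \cdot 5 \cdot 2 \sqrt{397} = 117 + 1363 \cdot 10 \sqrt{397} = 117 + 13630 \sqrt{397}$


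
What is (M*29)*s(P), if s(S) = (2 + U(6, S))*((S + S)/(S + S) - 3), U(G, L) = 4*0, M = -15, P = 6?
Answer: 1740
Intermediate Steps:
U(G, L) = 0
s(S) = -4 (s(S) = (2 + 0)*((S + S)/(S + S) - 3) = 2*((2*S)/((2*S)) - 3) = 2*((2*S)*(1/(2*S)) - 3) = 2*(1 - 3) = 2*(-2) = -4)
(M*29)*s(P) = -15*29*(-4) = -435*(-4) = 1740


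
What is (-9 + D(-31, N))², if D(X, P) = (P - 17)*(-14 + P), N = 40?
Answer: 346921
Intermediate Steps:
D(X, P) = (-17 + P)*(-14 + P)
(-9 + D(-31, N))² = (-9 + (238 + 40² - 31*40))² = (-9 + (238 + 1600 - 1240))² = (-9 + 598)² = 589² = 346921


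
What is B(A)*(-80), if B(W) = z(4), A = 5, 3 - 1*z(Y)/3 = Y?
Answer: 240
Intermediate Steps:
z(Y) = 9 - 3*Y
B(W) = -3 (B(W) = 9 - 3*4 = 9 - 12 = -3)
B(A)*(-80) = -3*(-80) = 240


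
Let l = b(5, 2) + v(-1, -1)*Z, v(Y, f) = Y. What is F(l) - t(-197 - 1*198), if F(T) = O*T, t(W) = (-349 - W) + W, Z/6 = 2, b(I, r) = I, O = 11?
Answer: 272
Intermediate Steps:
Z = 12 (Z = 6*2 = 12)
l = -7 (l = 5 - 1*12 = 5 - 12 = -7)
t(W) = -349
F(T) = 11*T
F(l) - t(-197 - 1*198) = 11*(-7) - 1*(-349) = -77 + 349 = 272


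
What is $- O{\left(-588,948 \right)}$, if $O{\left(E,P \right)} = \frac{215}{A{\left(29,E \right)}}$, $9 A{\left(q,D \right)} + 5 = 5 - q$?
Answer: $\frac{1935}{29} \approx 66.724$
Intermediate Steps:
$A{\left(q,D \right)} = - \frac{q}{9}$ ($A{\left(q,D \right)} = - \frac{5}{9} + \frac{5 - q}{9} = - \frac{5}{9} - \left(- \frac{5}{9} + \frac{q}{9}\right) = - \frac{q}{9}$)
$O{\left(E,P \right)} = - \frac{1935}{29}$ ($O{\left(E,P \right)} = \frac{215}{\left(- \frac{1}{9}\right) 29} = \frac{215}{- \frac{29}{9}} = 215 \left(- \frac{9}{29}\right) = - \frac{1935}{29}$)
$- O{\left(-588,948 \right)} = \left(-1\right) \left(- \frac{1935}{29}\right) = \frac{1935}{29}$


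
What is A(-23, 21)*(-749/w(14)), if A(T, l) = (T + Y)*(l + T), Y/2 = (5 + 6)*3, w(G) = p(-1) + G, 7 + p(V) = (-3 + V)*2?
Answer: -64414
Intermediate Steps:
p(V) = -13 + 2*V (p(V) = -7 + (-3 + V)*2 = -7 + (-6 + 2*V) = -13 + 2*V)
w(G) = -15 + G (w(G) = (-13 + 2*(-1)) + G = (-13 - 2) + G = -15 + G)
Y = 66 (Y = 2*((5 + 6)*3) = 2*(11*3) = 2*33 = 66)
A(T, l) = (66 + T)*(T + l) (A(T, l) = (T + 66)*(l + T) = (66 + T)*(T + l))
A(-23, 21)*(-749/w(14)) = ((-23)**2 + 66*(-23) + 66*21 - 23*21)*(-749/(-15 + 14)) = (529 - 1518 + 1386 - 483)*(-749/(-1)) = -(-64414)*(-1) = -86*749 = -64414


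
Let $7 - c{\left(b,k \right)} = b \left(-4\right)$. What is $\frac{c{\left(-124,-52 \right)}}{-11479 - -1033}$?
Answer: $\frac{163}{3482} \approx 0.046812$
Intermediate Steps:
$c{\left(b,k \right)} = 7 + 4 b$ ($c{\left(b,k \right)} = 7 - b \left(-4\right) = 7 - - 4 b = 7 + 4 b$)
$\frac{c{\left(-124,-52 \right)}}{-11479 - -1033} = \frac{7 + 4 \left(-124\right)}{-11479 - -1033} = \frac{7 - 496}{-11479 + 1033} = - \frac{489}{-10446} = \left(-489\right) \left(- \frac{1}{10446}\right) = \frac{163}{3482}$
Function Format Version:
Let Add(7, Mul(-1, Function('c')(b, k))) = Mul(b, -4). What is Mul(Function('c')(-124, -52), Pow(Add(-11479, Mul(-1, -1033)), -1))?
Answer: Rational(163, 3482) ≈ 0.046812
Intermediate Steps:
Function('c')(b, k) = Add(7, Mul(4, b)) (Function('c')(b, k) = Add(7, Mul(-1, Mul(b, -4))) = Add(7, Mul(-1, Mul(-4, b))) = Add(7, Mul(4, b)))
Mul(Function('c')(-124, -52), Pow(Add(-11479, Mul(-1, -1033)), -1)) = Mul(Add(7, Mul(4, -124)), Pow(Add(-11479, Mul(-1, -1033)), -1)) = Mul(Add(7, -496), Pow(Add(-11479, 1033), -1)) = Mul(-489, Pow(-10446, -1)) = Mul(-489, Rational(-1, 10446)) = Rational(163, 3482)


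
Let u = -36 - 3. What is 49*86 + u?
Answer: 4175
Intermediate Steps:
u = -39
49*86 + u = 49*86 - 39 = 4214 - 39 = 4175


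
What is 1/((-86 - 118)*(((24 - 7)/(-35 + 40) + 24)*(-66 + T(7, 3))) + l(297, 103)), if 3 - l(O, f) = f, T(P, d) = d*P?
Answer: 1/251432 ≈ 3.9772e-6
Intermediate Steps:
T(P, d) = P*d
l(O, f) = 3 - f
1/((-86 - 118)*(((24 - 7)/(-35 + 40) + 24)*(-66 + T(7, 3))) + l(297, 103)) = 1/((-86 - 118)*(((24 - 7)/(-35 + 40) + 24)*(-66 + 7*3)) + (3 - 1*103)) = 1/(-204*(17/5 + 24)*(-66 + 21) + (3 - 103)) = 1/(-204*(17*(⅕) + 24)*(-45) - 100) = 1/(-204*(17/5 + 24)*(-45) - 100) = 1/(-27948*(-45)/5 - 100) = 1/(-204*(-1233) - 100) = 1/(251532 - 100) = 1/251432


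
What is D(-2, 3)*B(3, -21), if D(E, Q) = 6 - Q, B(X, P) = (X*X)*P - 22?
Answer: -633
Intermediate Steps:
B(X, P) = -22 + P*X² (B(X, P) = X²*P - 22 = P*X² - 22 = -22 + P*X²)
D(-2, 3)*B(3, -21) = (6 - 1*3)*(-22 - 21*3²) = (6 - 3)*(-22 - 21*9) = 3*(-22 - 189) = 3*(-211) = -633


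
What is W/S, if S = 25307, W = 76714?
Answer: 76714/25307 ≈ 3.0313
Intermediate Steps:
W/S = 76714/25307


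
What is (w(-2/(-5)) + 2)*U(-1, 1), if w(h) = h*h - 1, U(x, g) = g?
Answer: 29/25 ≈ 1.1600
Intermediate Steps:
w(h) = -1 + h² (w(h) = h² - 1 = -1 + h²)
(w(-2/(-5)) + 2)*U(-1, 1) = ((-1 + (-2/(-5))²) + 2)*1 = ((-1 + (-2*(-⅕))²) + 2)*1 = ((-1 + (⅖)²) + 2)*1 = ((-1 + 4/25) + 2)*1 = (-21/25 + 2)*1 = (29/25)*1 = 29/25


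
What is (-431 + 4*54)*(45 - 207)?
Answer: 34830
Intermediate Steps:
(-431 + 4*54)*(45 - 207) = (-431 + 216)*(-162) = -215*(-162) = 34830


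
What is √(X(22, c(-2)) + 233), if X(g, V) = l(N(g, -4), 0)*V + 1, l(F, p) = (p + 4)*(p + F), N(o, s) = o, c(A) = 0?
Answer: 3*√26 ≈ 15.297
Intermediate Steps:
l(F, p) = (4 + p)*(F + p)
X(g, V) = 1 + 4*V*g (X(g, V) = (0² + 4*g + 4*0 + g*0)*V + 1 = (0 + 4*g + 0 + 0)*V + 1 = (4*g)*V + 1 = 4*V*g + 1 = 1 + 4*V*g)
√(X(22, c(-2)) + 233) = √((1 + 4*0*22) + 233) = √((1 + 0) + 233) = √(1 + 233) = √234 = 3*√26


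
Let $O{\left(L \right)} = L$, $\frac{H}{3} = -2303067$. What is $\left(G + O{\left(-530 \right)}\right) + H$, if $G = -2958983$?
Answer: $-9868714$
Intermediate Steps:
$H = -6909201$ ($H = 3 \left(-2303067\right) = -6909201$)
$\left(G + O{\left(-530 \right)}\right) + H = \left(-2958983 - 530\right) - 6909201 = -2959513 - 6909201 = -9868714$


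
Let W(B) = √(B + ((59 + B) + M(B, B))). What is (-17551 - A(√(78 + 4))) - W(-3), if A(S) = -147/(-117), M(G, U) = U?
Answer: -684538/39 - 5*√2 ≈ -17559.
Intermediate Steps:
A(S) = 49/39 (A(S) = -147*(-1/117) = 49/39)
W(B) = √(59 + 3*B) (W(B) = √(B + ((59 + B) + B)) = √(B + (59 + 2*B)) = √(59 + 3*B))
(-17551 - A(√(78 + 4))) - W(-3) = (-17551 - 1*49/39) - √(59 + 3*(-3)) = (-17551 - 49/39) - √(59 - 9) = -684538/39 - √50 = -684538/39 - 5*√2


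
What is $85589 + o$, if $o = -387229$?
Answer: $-301640$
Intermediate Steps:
$85589 + o = 85589 - 387229 = -301640$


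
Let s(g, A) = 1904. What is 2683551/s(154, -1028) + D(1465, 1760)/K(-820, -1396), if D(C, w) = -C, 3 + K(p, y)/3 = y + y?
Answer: 4500872899/3193008 ≈ 1409.6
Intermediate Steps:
K(p, y) = -9 + 6*y (K(p, y) = -9 + 3*(y + y) = -9 + 3*(2*y) = -9 + 6*y)
2683551/s(154, -1028) + D(1465, 1760)/K(-820, -1396) = 2683551/1904 + (-1*1465)/(-9 + 6*(-1396)) = 2683551*(1/1904) - 1465/(-9 - 8376) = 2683551/1904 - 1465/(-8385) = 2683551/1904 - 1465*(-1/8385) = 2683551/1904 + 293/1677 = 4500872899/3193008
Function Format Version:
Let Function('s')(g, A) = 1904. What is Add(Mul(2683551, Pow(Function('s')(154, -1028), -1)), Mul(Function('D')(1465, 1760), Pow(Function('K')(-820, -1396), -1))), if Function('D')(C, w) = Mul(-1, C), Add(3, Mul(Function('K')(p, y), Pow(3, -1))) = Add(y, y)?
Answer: Rational(4500872899, 3193008) ≈ 1409.6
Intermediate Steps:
Function('K')(p, y) = Add(-9, Mul(6, y)) (Function('K')(p, y) = Add(-9, Mul(3, Add(y, y))) = Add(-9, Mul(3, Mul(2, y))) = Add(-9, Mul(6, y)))
Add(Mul(2683551, Pow(Function('s')(154, -1028), -1)), Mul(Function('D')(1465, 1760), Pow(Function('K')(-820, -1396), -1))) = Add(Mul(2683551, Pow(1904, -1)), Mul(Mul(-1, 1465), Pow(Add(-9, Mul(6, -1396)), -1))) = Add(Mul(2683551, Rational(1, 1904)), Mul(-1465, Pow(Add(-9, -8376), -1))) = Add(Rational(2683551, 1904), Mul(-1465, Pow(-8385, -1))) = Add(Rational(2683551, 1904), Mul(-1465, Rational(-1, 8385))) = Add(Rational(2683551, 1904), Rational(293, 1677)) = Rational(4500872899, 3193008)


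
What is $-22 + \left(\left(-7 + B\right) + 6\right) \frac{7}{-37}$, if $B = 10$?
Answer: $- \frac{877}{37} \approx -23.703$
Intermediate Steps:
$-22 + \left(\left(-7 + B\right) + 6\right) \frac{7}{-37} = -22 + \left(\left(-7 + 10\right) + 6\right) \frac{7}{-37} = -22 + \left(3 + 6\right) 7 \left(- \frac{1}{37}\right) = -22 + 9 \left(- \frac{7}{37}\right) = -22 - \frac{63}{37} = - \frac{877}{37}$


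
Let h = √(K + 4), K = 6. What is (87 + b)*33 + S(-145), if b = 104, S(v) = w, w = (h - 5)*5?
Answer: 6278 + 5*√10 ≈ 6293.8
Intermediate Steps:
h = √10 (h = √(6 + 4) = √10 ≈ 3.1623)
w = -25 + 5*√10 (w = (√10 - 5)*5 = (-5 + √10)*5 = -25 + 5*√10 ≈ -9.1886)
S(v) = -25 + 5*√10
(87 + b)*33 + S(-145) = (87 + 104)*33 + (-25 + 5*√10) = 191*33 + (-25 + 5*√10) = 6303 + (-25 + 5*√10) = 6278 + 5*√10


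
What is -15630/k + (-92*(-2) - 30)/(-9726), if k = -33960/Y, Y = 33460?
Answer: 21193734604/1376229 ≈ 15400.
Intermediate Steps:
k = -1698/1673 (k = -33960/33460 = -33960*1/33460 = -1698/1673 ≈ -1.0149)
-15630/k + (-92*(-2) - 30)/(-9726) = -15630/(-1698/1673) + (-92*(-2) - 30)/(-9726) = -15630*(-1673/1698) + (184 - 30)*(-1/9726) = 4358165/283 + 154*(-1/9726) = 4358165/283 - 77/4863 = 21193734604/1376229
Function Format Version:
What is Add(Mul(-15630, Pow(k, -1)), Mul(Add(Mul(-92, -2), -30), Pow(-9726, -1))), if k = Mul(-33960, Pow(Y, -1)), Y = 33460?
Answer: Rational(21193734604, 1376229) ≈ 15400.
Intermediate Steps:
k = Rational(-1698, 1673) (k = Mul(-33960, Pow(33460, -1)) = Mul(-33960, Rational(1, 33460)) = Rational(-1698, 1673) ≈ -1.0149)
Add(Mul(-15630, Pow(k, -1)), Mul(Add(Mul(-92, -2), -30), Pow(-9726, -1))) = Add(Mul(-15630, Pow(Rational(-1698, 1673), -1)), Mul(Add(Mul(-92, -2), -30), Pow(-9726, -1))) = Add(Mul(-15630, Rational(-1673, 1698)), Mul(Add(184, -30), Rational(-1, 9726))) = Add(Rational(4358165, 283), Mul(154, Rational(-1, 9726))) = Add(Rational(4358165, 283), Rational(-77, 4863)) = Rational(21193734604, 1376229)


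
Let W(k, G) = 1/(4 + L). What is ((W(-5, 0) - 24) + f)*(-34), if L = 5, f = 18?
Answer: 1802/9 ≈ 200.22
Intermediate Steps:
W(k, G) = ⅑ (W(k, G) = 1/(4 + 5) = 1/9 = ⅑)
((W(-5, 0) - 24) + f)*(-34) = ((⅑ - 24) + 18)*(-34) = (-215/9 + 18)*(-34) = -53/9*(-34) = 1802/9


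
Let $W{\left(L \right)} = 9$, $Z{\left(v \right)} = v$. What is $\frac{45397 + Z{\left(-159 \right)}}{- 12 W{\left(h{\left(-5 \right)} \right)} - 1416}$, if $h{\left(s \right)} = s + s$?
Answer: $- \frac{22619}{762} \approx -29.684$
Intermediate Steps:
$h{\left(s \right)} = 2 s$
$\frac{45397 + Z{\left(-159 \right)}}{- 12 W{\left(h{\left(-5 \right)} \right)} - 1416} = \frac{45397 - 159}{\left(-12\right) 9 - 1416} = \frac{45238}{-108 - 1416} = \frac{45238}{-1524} = 45238 \left(- \frac{1}{1524}\right) = - \frac{22619}{762}$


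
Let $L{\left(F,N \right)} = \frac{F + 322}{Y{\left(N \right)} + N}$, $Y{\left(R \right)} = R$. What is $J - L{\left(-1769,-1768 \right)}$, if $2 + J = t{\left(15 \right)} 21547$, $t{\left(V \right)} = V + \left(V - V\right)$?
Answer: $\frac{1142844361}{3536} \approx 3.232 \cdot 10^{5}$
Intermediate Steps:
$t{\left(V \right)} = V$ ($t{\left(V \right)} = V + 0 = V$)
$L{\left(F,N \right)} = \frac{322 + F}{2 N}$ ($L{\left(F,N \right)} = \frac{F + 322}{N + N} = \frac{322 + F}{2 N}$)
$J = 323203$ ($J = -2 + 15 \cdot 21547 = -2 + 323205 = 323203$)
$J - L{\left(-1769,-1768 \right)} = 323203 - \frac{322 - 1769}{2 \left(-1768\right)} = 323203 - \frac{1}{2} \left(- \frac{1}{1768}\right) \left(-1447\right) = 323203 - \frac{1447}{3536} = \frac{1142844361}{3536}$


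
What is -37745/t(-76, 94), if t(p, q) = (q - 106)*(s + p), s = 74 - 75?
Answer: -37745/924 ≈ -40.850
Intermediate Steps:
s = -1
t(p, q) = (-1 + p)*(-106 + q) (t(p, q) = (q - 106)*(-1 + p) = (-106 + q)*(-1 + p) = (-1 + p)*(-106 + q))
-37745/t(-76, 94) = -37745/(106 - 1*94 - 106*(-76) - 76*94) = -37745/(106 - 94 + 8056 - 7144) = -37745/924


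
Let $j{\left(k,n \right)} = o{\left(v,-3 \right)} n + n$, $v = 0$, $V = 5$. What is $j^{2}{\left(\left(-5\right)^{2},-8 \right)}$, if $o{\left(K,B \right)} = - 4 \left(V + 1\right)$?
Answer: $33856$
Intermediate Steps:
$o{\left(K,B \right)} = -24$ ($o{\left(K,B \right)} = - 4 \left(5 + 1\right) = \left(-4\right) 6 = -24$)
$j{\left(k,n \right)} = - 23 n$ ($j{\left(k,n \right)} = - 24 n + n = - 23 n$)
$j^{2}{\left(\left(-5\right)^{2},-8 \right)} = \left(\left(-23\right) \left(-8\right)\right)^{2} = 184^{2} = 33856$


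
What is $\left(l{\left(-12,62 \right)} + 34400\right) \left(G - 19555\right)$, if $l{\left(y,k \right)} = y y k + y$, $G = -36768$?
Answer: $-2439687068$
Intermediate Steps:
$l{\left(y,k \right)} = y + k y^{2}$ ($l{\left(y,k \right)} = y^{2} k + y = k y^{2} + y = y + k y^{2}$)
$\left(l{\left(-12,62 \right)} + 34400\right) \left(G - 19555\right) = \left(- 12 \left(1 + 62 \left(-12\right)\right) + 34400\right) \left(-36768 - 19555\right) = \left(- 12 \left(1 - 744\right) + 34400\right) \left(-56323\right) = \left(\left(-12\right) \left(-743\right) + 34400\right) \left(-56323\right) = \left(8916 + 34400\right) \left(-56323\right) = 43316 \left(-56323\right) = -2439687068$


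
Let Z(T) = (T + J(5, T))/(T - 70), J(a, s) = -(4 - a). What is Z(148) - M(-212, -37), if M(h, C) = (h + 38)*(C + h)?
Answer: -3379279/78 ≈ -43324.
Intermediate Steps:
M(h, C) = (38 + h)*(C + h)
J(a, s) = -4 + a
Z(T) = (1 + T)/(-70 + T) (Z(T) = (T + (-4 + 5))/(T - 70) = (T + 1)/(-70 + T) = (1 + T)/(-70 + T))
Z(148) - M(-212, -37) = (1 + 148)/(-70 + 148) - ((-212)**2 + 38*(-37) + 38*(-212) - 37*(-212)) = 149/78 - (44944 - 1406 - 8056 + 7844) = (1/78)*149 - 1*43326 = 149/78 - 43326 = -3379279/78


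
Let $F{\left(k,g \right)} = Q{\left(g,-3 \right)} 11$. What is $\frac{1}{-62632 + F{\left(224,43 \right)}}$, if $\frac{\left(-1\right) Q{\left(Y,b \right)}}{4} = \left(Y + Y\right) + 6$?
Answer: $- \frac{1}{66680} \approx -1.4997 \cdot 10^{-5}$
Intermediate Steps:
$Q{\left(Y,b \right)} = -24 - 8 Y$ ($Q{\left(Y,b \right)} = - 4 \left(\left(Y + Y\right) + 6\right) = - 4 \left(2 Y + 6\right) = - 4 \left(6 + 2 Y\right) = -24 - 8 Y$)
$F{\left(k,g \right)} = -264 - 88 g$ ($F{\left(k,g \right)} = \left(-24 - 8 g\right) 11 = -264 - 88 g$)
$\frac{1}{-62632 + F{\left(224,43 \right)}} = \frac{1}{-62632 - 4048} = \frac{1}{-66680} = - \frac{1}{66680}$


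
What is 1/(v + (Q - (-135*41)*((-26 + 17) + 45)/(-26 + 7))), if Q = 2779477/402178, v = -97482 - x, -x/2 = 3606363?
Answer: 7641382/54290212248991 ≈ 1.4075e-7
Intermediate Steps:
x = -7212726 (x = -2*3606363 = -7212726)
v = 7115244 (v = -97482 - 1*(-7212726) = -97482 + 7212726 = 7115244)
Q = 2779477/402178 (Q = 2779477*(1/402178) = 2779477/402178 ≈ 6.9111)
1/(v + (Q - (-135*41)*((-26 + 17) + 45)/(-26 + 7))) = 1/(7115244 + (2779477/402178 - (-135*41)*((-26 + 17) + 45)/(-26 + 7))) = 1/(7115244 + (2779477/402178 - (-5535)*(-9 + 45)/(-19))) = 1/(7115244 + (2779477/402178 - (-5535)*36*(-1/19))) = 1/(7115244 + (2779477/402178 - (-5535)*(-36)/19)) = 1/(7115244 + (2779477/402178 - 1*199260/19)) = 1/(7115244 + (2779477/402178 - 199260/19)) = 1/(7115244 - 80085178217/7641382) = 1/(54290212248991/7641382) = 7641382/54290212248991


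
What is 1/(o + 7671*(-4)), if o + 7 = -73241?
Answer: -1/103932 ≈ -9.6217e-6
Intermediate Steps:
o = -73248 (o = -7 - 73241 = -73248)
1/(o + 7671*(-4)) = 1/(-73248 + 7671*(-4)) = 1/(-73248 - 30684) = 1/(-103932) = -1/103932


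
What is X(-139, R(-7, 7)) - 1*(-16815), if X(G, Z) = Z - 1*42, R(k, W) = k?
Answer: 16766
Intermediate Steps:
X(G, Z) = -42 + Z (X(G, Z) = Z - 42 = -42 + Z)
X(-139, R(-7, 7)) - 1*(-16815) = (-42 - 7) - 1*(-16815) = -49 + 16815 = 16766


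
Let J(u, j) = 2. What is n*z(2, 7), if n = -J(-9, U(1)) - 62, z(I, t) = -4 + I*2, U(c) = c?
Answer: 0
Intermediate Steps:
z(I, t) = -4 + 2*I
n = -64 (n = -1*2 - 62 = -2 - 62 = -64)
n*z(2, 7) = -64*(-4 + 2*2) = -64*(-4 + 4) = -64*0 = 0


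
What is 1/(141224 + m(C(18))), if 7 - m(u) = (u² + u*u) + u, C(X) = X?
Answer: 1/140565 ≈ 7.1141e-6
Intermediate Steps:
m(u) = 7 - u - 2*u² (m(u) = 7 - ((u² + u*u) + u) = 7 - ((u² + u²) + u) = 7 - (2*u² + u) = 7 - (u + 2*u²) = 7 + (-u - 2*u²) = 7 - u - 2*u²)
1/(141224 + m(C(18))) = 1/(141224 + (7 - 1*18 - 2*18²)) = 1/(141224 + (7 - 18 - 2*324)) = 1/(141224 + (7 - 18 - 648)) = 1/(141224 - 659) = 1/140565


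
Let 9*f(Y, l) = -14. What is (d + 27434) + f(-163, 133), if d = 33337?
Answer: 546925/9 ≈ 60769.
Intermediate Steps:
f(Y, l) = -14/9 (f(Y, l) = (⅑)*(-14) = -14/9)
(d + 27434) + f(-163, 133) = (33337 + 27434) - 14/9 = 60771 - 14/9 = 546925/9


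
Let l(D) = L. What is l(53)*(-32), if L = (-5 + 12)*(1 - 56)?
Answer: 12320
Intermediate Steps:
L = -385 (L = 7*(-55) = -385)
l(D) = -385
l(53)*(-32) = -385*(-32) = 12320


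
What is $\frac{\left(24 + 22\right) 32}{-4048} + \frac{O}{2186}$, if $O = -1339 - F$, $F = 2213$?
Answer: $- \frac{23908}{12023} \approx -1.9885$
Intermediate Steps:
$O = -3552$ ($O = -1339 - 2213 = -3552$)
$\frac{\left(24 + 22\right) 32}{-4048} + \frac{O}{2186} = \frac{\left(24 + 22\right) 32}{-4048} - \frac{3552}{2186} = 46 \cdot 32 \left(- \frac{1}{4048}\right) - \frac{1776}{1093} = 1472 \left(- \frac{1}{4048}\right) - \frac{1776}{1093} = - \frac{4}{11} - \frac{1776}{1093} = - \frac{23908}{12023}$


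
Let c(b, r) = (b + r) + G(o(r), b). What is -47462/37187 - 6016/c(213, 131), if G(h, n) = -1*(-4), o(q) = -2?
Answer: -60058442/3235269 ≈ -18.564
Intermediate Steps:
G(h, n) = 4
c(b, r) = 4 + b + r (c(b, r) = (b + r) + 4 = 4 + b + r)
-47462/37187 - 6016/c(213, 131) = -47462/37187 - 6016/(4 + 213 + 131) = -47462*1/37187 - 6016/348 = -47462/37187 - 6016*1/348 = -47462/37187 - 1504/87 = -60058442/3235269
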